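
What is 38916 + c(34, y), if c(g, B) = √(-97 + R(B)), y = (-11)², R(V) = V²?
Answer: 38916 + 12*√101 ≈ 39037.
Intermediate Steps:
y = 121
c(g, B) = √(-97 + B²)
38916 + c(34, y) = 38916 + √(-97 + 121²) = 38916 + √(-97 + 14641) = 38916 + √14544 = 38916 + 12*√101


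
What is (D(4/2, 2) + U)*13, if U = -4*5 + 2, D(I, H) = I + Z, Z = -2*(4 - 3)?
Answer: -234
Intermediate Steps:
Z = -2 (Z = -2*1 = -2)
D(I, H) = -2 + I (D(I, H) = I - 2 = -2 + I)
U = -18 (U = -20 + 2 = -18)
(D(4/2, 2) + U)*13 = ((-2 + 4/2) - 18)*13 = ((-2 + 4*(1/2)) - 18)*13 = ((-2 + 2) - 18)*13 = (0 - 18)*13 = -18*13 = -234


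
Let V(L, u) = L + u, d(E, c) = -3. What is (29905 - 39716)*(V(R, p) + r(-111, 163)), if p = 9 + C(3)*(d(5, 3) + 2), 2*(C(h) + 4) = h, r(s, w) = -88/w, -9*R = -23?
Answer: -389055205/2934 ≈ -1.3260e+5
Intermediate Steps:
R = 23/9 (R = -⅑*(-23) = 23/9 ≈ 2.5556)
C(h) = -4 + h/2
p = 23/2 (p = 9 + (-4 + (½)*3)*(-3 + 2) = 9 + (-4 + 3/2)*(-1) = 9 - 5/2*(-1) = 9 + 5/2 = 23/2 ≈ 11.500)
(29905 - 39716)*(V(R, p) + r(-111, 163)) = (29905 - 39716)*((23/9 + 23/2) - 88/163) = -9811*(253/18 - 88*1/163) = -9811*(253/18 - 88/163) = -9811*39655/2934 = -389055205/2934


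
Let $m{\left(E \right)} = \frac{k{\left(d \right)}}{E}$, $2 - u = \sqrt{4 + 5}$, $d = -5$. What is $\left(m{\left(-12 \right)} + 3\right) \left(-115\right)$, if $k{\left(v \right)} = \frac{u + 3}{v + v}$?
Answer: $- \frac{4163}{12} \approx -346.92$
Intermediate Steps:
$u = -1$ ($u = 2 - \sqrt{4 + 5} = 2 - \sqrt{9} = 2 - 3 = -1$)
$k{\left(v \right)} = \frac{1}{v}$ ($k{\left(v \right)} = \frac{-1 + 3}{v + v} = \frac{2}{2 v} = 2 \frac{1}{2 v} = \frac{1}{v}$)
$m{\left(E \right)} = - \frac{1}{5 E}$ ($m{\left(E \right)} = \frac{1}{\left(-5\right) E} = - \frac{1}{5 E}$)
$\left(m{\left(-12 \right)} + 3\right) \left(-115\right) = \left(- \frac{1}{5 \left(-12\right)} + 3\right) \left(-115\right) = \left(\left(- \frac{1}{5}\right) \left(- \frac{1}{12}\right) + 3\right) \left(-115\right) = \left(\frac{1}{60} + 3\right) \left(-115\right) = \frac{181}{60} \left(-115\right) = - \frac{4163}{12}$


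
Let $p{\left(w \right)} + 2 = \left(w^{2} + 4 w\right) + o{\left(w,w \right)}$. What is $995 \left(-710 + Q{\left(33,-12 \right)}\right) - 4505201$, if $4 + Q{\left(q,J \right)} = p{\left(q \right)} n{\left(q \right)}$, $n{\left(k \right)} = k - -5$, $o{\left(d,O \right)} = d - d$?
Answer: $40874759$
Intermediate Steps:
$o{\left(d,O \right)} = 0$
$n{\left(k \right)} = 5 + k$ ($n{\left(k \right)} = k + 5 = 5 + k$)
$p{\left(w \right)} = -2 + w^{2} + 4 w$ ($p{\left(w \right)} = -2 + \left(\left(w^{2} + 4 w\right) + 0\right) = -2 + \left(w^{2} + 4 w\right) = -2 + w^{2} + 4 w$)
$Q{\left(q,J \right)} = -4 + \left(5 + q\right) \left(-2 + q^{2} + 4 q\right)$ ($Q{\left(q,J \right)} = -4 + \left(-2 + q^{2} + 4 q\right) \left(5 + q\right) = -4 + \left(5 + q\right) \left(-2 + q^{2} + 4 q\right)$)
$995 \left(-710 + Q{\left(33,-12 \right)}\right) - 4505201 = 995 \left(-710 - \left(4 - \left(5 + 33\right) \left(-2 + 33^{2} + 4 \cdot 33\right)\right)\right) - 4505201 = 995 \left(-710 - \left(4 - 38 \left(-2 + 1089 + 132\right)\right)\right) - 4505201 = 995 \left(-710 + \left(-4 + 38 \cdot 1219\right)\right) - 4505201 = 995 \left(-710 + \left(-4 + 46322\right)\right) - 4505201 = 995 \left(-710 + 46318\right) - 4505201 = 995 \cdot 45608 - 4505201 = 45379960 - 4505201 = 40874759$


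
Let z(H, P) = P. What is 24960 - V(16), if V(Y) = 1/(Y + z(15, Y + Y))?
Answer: 1198079/48 ≈ 24960.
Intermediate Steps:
V(Y) = 1/(3*Y) (V(Y) = 1/(Y + (Y + Y)) = 1/(Y + 2*Y) = 1/(3*Y))
24960 - V(16) = 24960 - 1/(3*16) = 24960 - 1*1/48 = 24960 - 1/48 = 1198079/48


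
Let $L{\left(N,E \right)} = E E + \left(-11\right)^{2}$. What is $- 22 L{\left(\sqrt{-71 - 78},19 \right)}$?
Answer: $-10604$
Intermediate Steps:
$L{\left(N,E \right)} = 121 + E^{2}$ ($L{\left(N,E \right)} = E^{2} + 121 = 121 + E^{2}$)
$- 22 L{\left(\sqrt{-71 - 78},19 \right)} = - 22 \left(121 + 19^{2}\right) = - 22 \left(121 + 361\right) = \left(-22\right) 482 = -10604$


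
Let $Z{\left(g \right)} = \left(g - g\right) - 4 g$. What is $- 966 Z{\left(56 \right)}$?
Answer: $216384$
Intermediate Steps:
$Z{\left(g \right)} = - 4 g$ ($Z{\left(g \right)} = 0 - 4 g = - 4 g$)
$- 966 Z{\left(56 \right)} = - 966 \left(\left(-4\right) 56\right) = \left(-966\right) \left(-224\right) = 216384$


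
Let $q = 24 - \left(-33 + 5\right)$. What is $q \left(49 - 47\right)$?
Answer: $104$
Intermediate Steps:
$q = 52$ ($q = 24 - -28 = 24 + 28 = 52$)
$q \left(49 - 47\right) = 52 \left(49 - 47\right) = 52 \cdot 2 = 104$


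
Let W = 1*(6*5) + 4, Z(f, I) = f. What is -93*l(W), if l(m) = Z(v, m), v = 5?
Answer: -465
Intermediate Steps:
W = 34 (W = 1*30 + 4 = 30 + 4 = 34)
l(m) = 5
-93*l(W) = -93*5 = -465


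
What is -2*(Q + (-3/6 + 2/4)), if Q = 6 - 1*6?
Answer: 0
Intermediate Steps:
Q = 0 (Q = 6 - 6 = 0)
-2*(Q + (-3/6 + 2/4)) = -2*(0 + (-3/6 + 2/4)) = -2*(0 + (-3*⅙ + 2*(¼))) = -2*(0 + (-½ + ½)) = -2*(0 + 0) = -2*0 = 0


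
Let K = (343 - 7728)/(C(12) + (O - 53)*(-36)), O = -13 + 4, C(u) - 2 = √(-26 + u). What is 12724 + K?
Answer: 6348605939/499077 + 1477*I*√14/998154 ≈ 12721.0 + 0.0055366*I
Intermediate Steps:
C(u) = 2 + √(-26 + u)
O = -9
K = -7385/(2234 + I*√14) (K = (343 - 7728)/((2 + √(-26 + 12)) + (-9 - 53)*(-36)) = -7385/((2 + √(-14)) - 62*(-36)) = -7385/((2 + I*√14) + 2232) = -7385/(2234 + I*√14) ≈ -3.3057 + 0.0055366*I)
12724 + K = 12724 + (-1649809/499077 + 1477*I*√14/998154) = 6348605939/499077 + 1477*I*√14/998154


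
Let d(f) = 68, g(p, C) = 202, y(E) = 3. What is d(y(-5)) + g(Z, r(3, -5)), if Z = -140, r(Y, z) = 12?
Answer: 270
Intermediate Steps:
d(y(-5)) + g(Z, r(3, -5)) = 68 + 202 = 270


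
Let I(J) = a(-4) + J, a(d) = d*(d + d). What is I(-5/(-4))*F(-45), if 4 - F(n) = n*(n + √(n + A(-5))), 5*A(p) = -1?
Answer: -268793/4 + 1197*I*√1130/4 ≈ -67198.0 + 10059.0*I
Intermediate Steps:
A(p) = -⅕ (A(p) = (⅕)*(-1) = -⅕)
a(d) = 2*d² (a(d) = d*(2*d) = 2*d²)
I(J) = 32 + J (I(J) = 2*(-4)² + J = 2*16 + J = 32 + J)
F(n) = 4 - n*(n + √(-⅕ + n)) (F(n) = 4 - n*(n + √(n - ⅕)) = 4 - n*(n + √(-⅕ + n)))
I(-5/(-4))*F(-45) = (32 - 5/(-4))*(4 - 1*(-45)² - ⅕*(-45)*√(-5 + 25*(-45))) = (32 - 5*(-¼))*(4 - 1*2025 - ⅕*(-45)*√(-5 - 1125)) = (32 + 5/4)*(4 - 2025 - ⅕*(-45)*√(-1130)) = 133*(4 - 2025 - ⅕*(-45)*I*√1130)/4 = 133*(4 - 2025 + 9*I*√1130)/4 = 133*(-2021 + 9*I*√1130)/4 = -268793/4 + 1197*I*√1130/4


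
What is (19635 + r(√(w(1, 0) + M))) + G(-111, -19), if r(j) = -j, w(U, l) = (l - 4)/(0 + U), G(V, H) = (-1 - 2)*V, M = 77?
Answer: 19968 - √73 ≈ 19959.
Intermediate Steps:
G(V, H) = -3*V
w(U, l) = (-4 + l)/U
(19635 + r(√(w(1, 0) + M))) + G(-111, -19) = (19635 - √((-4 + 0)/1 + 77)) - 3*(-111) = (19635 - √(1*(-4) + 77)) + 333 = (19635 - √(-4 + 77)) + 333 = (19635 - √73) + 333 = 19968 - √73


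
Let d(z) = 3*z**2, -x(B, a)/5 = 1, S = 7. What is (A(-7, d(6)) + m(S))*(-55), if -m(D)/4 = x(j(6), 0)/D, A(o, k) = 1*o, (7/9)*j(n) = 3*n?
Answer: 1595/7 ≈ 227.86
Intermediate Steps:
j(n) = 27*n/7 (j(n) = 9*(3*n)/7 = 27*n/7)
x(B, a) = -5 (x(B, a) = -5*1 = -5)
A(o, k) = o
m(D) = 20/D (m(D) = -(-20)/D = 20/D)
(A(-7, d(6)) + m(S))*(-55) = (-7 + 20/7)*(-55) = -29/7*(-55) = 1595/7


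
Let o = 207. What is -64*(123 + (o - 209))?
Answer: -7744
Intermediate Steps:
-64*(123 + (o - 209)) = -64*(123 + (207 - 209)) = -64*(123 - 2) = -64*121 = -7744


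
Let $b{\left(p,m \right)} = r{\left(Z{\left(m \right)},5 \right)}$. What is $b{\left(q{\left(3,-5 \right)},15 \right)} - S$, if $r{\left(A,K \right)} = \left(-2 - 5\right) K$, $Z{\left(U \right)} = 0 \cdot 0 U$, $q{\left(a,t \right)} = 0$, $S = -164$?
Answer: $129$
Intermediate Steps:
$Z{\left(U \right)} = 0$ ($Z{\left(U \right)} = 0 U = 0$)
$r{\left(A,K \right)} = - 7 K$
$b{\left(p,m \right)} = -35$ ($b{\left(p,m \right)} = \left(-7\right) 5 = -35$)
$b{\left(q{\left(3,-5 \right)},15 \right)} - S = -35 - -164 = -35 + 164 = 129$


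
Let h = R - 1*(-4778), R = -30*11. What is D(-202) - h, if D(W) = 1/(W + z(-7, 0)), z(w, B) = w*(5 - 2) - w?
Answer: -960769/216 ≈ -4448.0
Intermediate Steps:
R = -330
z(w, B) = 2*w (z(w, B) = w*3 - w = 3*w - w = 2*w)
D(W) = 1/(-14 + W) (D(W) = 1/(W + 2*(-7)) = 1/(W - 14) = 1/(-14 + W))
h = 4448 (h = -330 - 1*(-4778) = -330 + 4778 = 4448)
D(-202) - h = 1/(-14 - 202) - 1*4448 = 1/(-216) - 4448 = -1/216 - 4448 = -960769/216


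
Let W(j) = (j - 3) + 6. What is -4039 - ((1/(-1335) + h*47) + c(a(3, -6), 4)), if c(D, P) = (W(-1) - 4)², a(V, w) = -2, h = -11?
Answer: -4707209/1335 ≈ -3526.0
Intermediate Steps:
W(j) = 3 + j (W(j) = (-3 + j) + 6 = 3 + j)
c(D, P) = 4 (c(D, P) = ((3 - 1) - 4)² = (2 - 4)² = (-2)² = 4)
-4039 - ((1/(-1335) + h*47) + c(a(3, -6), 4)) = -4039 - ((1/(-1335) - 11*47) + 4) = -4039 - ((-1/1335 - 517) + 4) = -4039 - (-690196/1335 + 4) = -4039 - 1*(-684856/1335) = -4039 + 684856/1335 = -4707209/1335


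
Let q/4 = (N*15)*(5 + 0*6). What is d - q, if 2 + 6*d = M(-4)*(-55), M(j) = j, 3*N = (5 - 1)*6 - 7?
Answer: -4991/3 ≈ -1663.7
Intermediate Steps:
N = 17/3 (N = ((5 - 1)*6 - 7)/3 = (4*6 - 7)/3 = (24 - 7)/3 = (1/3)*17 = 17/3 ≈ 5.6667)
d = 109/3 (d = -1/3 + (-4*(-55))/6 = -1/3 + (1/6)*220 = -1/3 + 110/3 = 109/3 ≈ 36.333)
q = 1700 (q = 4*(((17/3)*15)*(5 + 0*6)) = 4*(85*(5 + 0)) = 4*(85*5) = 4*425 = 1700)
d - q = 109/3 - 1*1700 = 109/3 - 1700 = -4991/3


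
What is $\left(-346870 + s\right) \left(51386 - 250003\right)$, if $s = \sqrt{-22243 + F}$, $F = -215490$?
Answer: $68894278790 - 198617 i \sqrt{237733} \approx 6.8894 \cdot 10^{10} - 9.6841 \cdot 10^{7} i$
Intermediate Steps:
$s = i \sqrt{237733}$ ($s = \sqrt{-22243 - 215490} = \sqrt{-237733} = i \sqrt{237733} \approx 487.58 i$)
$\left(-346870 + s\right) \left(51386 - 250003\right) = \left(-346870 + i \sqrt{237733}\right) \left(51386 - 250003\right) = \left(-346870 + i \sqrt{237733}\right) \left(-198617\right) = 68894278790 - 198617 i \sqrt{237733}$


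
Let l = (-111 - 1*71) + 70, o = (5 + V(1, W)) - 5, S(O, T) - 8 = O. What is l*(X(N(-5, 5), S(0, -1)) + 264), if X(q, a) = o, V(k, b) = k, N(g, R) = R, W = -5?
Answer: -29680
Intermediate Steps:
S(O, T) = 8 + O
o = 1 (o = (5 + 1) - 5 = 6 - 5 = 1)
X(q, a) = 1
l = -112 (l = (-111 - 71) + 70 = -182 + 70 = -112)
l*(X(N(-5, 5), S(0, -1)) + 264) = -112*(1 + 264) = -112*265 = -29680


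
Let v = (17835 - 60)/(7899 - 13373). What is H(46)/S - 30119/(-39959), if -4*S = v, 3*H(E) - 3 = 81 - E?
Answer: 34853901707/2130813675 ≈ 16.357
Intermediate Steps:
v = -17775/5474 (v = 17775/(-5474) = 17775*(-1/5474) = -17775/5474 ≈ -3.2472)
H(E) = 28 - E/3 (H(E) = 1 + (81 - E)/3 = 1 + (27 - E/3) = 28 - E/3)
S = 17775/21896 (S = -¼*(-17775/5474) = 17775/21896 ≈ 0.81179)
H(46)/S - 30119/(-39959) = (28 - ⅓*46)/(17775/21896) - 30119/(-39959) = (28 - 46/3)*(21896/17775) - 30119*(-1/39959) = (38/3)*(21896/17775) + 30119/39959 = 832048/53325 + 30119/39959 = 34853901707/2130813675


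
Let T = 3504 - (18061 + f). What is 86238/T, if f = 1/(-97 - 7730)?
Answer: -337492413/56968819 ≈ -5.9242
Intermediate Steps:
f = -1/7827 (f = 1/(-7827) = -1/7827 ≈ -0.00012776)
T = -113937638/7827 (T = 3504 - (18061 - 1/7827) = 3504 - 1*141363446/7827 = 3504 - 141363446/7827 = -113937638/7827 ≈ -14557.)
86238/T = 86238/(-113937638/7827) = 86238*(-7827/113937638) = -337492413/56968819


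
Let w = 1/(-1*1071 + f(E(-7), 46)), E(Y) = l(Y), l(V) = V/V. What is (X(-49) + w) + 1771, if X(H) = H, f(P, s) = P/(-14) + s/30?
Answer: 386766156/224603 ≈ 1722.0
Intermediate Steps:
l(V) = 1
E(Y) = 1
f(P, s) = -P/14 + s/30 (f(P, s) = P*(-1/14) + s*(1/30) = -P/14 + s/30)
w = -210/224603 (w = 1/(-1*1071 + (-1/14*1 + (1/30)*46)) = 1/(-1071 + (-1/14 + 23/15)) = 1/(-1071 + 307/210) = 1/(-224603/210) = -210/224603 ≈ -0.00093498)
(X(-49) + w) + 1771 = (-49 - 210/224603) + 1771 = -11005757/224603 + 1771 = 386766156/224603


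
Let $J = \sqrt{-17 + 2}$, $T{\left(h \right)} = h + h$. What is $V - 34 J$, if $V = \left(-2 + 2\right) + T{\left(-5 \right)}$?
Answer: $-10 - 34 i \sqrt{15} \approx -10.0 - 131.68 i$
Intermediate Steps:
$T{\left(h \right)} = 2 h$
$J = i \sqrt{15}$ ($J = \sqrt{-15} = i \sqrt{15} \approx 3.873 i$)
$V = -10$ ($V = \left(-2 + 2\right) + 2 \left(-5\right) = 0 - 10 = -10$)
$V - 34 J = -10 - 34 i \sqrt{15}$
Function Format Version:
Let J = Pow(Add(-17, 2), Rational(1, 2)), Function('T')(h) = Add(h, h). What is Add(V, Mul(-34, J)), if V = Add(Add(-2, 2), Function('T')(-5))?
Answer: Add(-10, Mul(-34, I, Pow(15, Rational(1, 2)))) ≈ Add(-10.000, Mul(-131.68, I))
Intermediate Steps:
Function('T')(h) = Mul(2, h)
J = Mul(I, Pow(15, Rational(1, 2))) (J = Pow(-15, Rational(1, 2)) = Mul(I, Pow(15, Rational(1, 2))) ≈ Mul(3.8730, I))
V = -10 (V = Add(Add(-2, 2), Mul(2, -5)) = Add(0, -10) = -10)
Add(V, Mul(-34, J)) = Add(-10, Mul(-34, Mul(I, Pow(15, Rational(1, 2))))) = Add(-10, Mul(-34, I, Pow(15, Rational(1, 2))))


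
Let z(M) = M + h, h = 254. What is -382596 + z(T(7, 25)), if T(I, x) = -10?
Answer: -382352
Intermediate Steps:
z(M) = 254 + M (z(M) = M + 254 = 254 + M)
-382596 + z(T(7, 25)) = -382596 + (254 - 10) = -382596 + 244 = -382352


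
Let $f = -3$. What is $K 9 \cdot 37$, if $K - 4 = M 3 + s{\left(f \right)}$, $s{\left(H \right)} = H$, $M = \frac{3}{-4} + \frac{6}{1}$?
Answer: $\frac{22311}{4} \approx 5577.8$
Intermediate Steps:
$M = \frac{21}{4}$ ($M = 3 \left(- \frac{1}{4}\right) + 6 \cdot 1 = - \frac{3}{4} + 6 = \frac{21}{4} \approx 5.25$)
$K = \frac{67}{4}$ ($K = 4 + \left(\frac{21}{4} \cdot 3 - 3\right) = 4 + \left(\frac{63}{4} - 3\right) = 4 + \frac{51}{4} = \frac{67}{4} \approx 16.75$)
$K 9 \cdot 37 = \frac{67}{4} \cdot 9 \cdot 37 = \frac{603}{4} \cdot 37 = \frac{22311}{4}$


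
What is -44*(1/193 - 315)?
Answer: 2674936/193 ≈ 13860.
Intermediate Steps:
-44*(1/193 - 315) = -44*(-60794/193) = 2674936/193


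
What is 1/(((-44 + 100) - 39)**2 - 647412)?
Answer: -1/647123 ≈ -1.5453e-6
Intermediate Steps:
1/(((-44 + 100) - 39)**2 - 647412) = 1/((56 - 39)**2 - 647412) = 1/(17**2 - 647412) = 1/(289 - 647412) = 1/(-647123) = -1/647123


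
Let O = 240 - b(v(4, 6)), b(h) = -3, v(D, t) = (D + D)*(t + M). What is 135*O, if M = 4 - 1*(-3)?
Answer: 32805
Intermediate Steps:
M = 7 (M = 4 + 3 = 7)
v(D, t) = 2*D*(7 + t) (v(D, t) = (D + D)*(t + 7) = (2*D)*(7 + t) = 2*D*(7 + t))
O = 243 (O = 240 - 1*(-3) = 240 + 3 = 243)
135*O = 135*243 = 32805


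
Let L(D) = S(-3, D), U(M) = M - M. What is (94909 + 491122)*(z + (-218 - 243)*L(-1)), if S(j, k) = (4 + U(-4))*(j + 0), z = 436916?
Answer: 259288243888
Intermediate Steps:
U(M) = 0
S(j, k) = 4*j (S(j, k) = (4 + 0)*(j + 0) = 4*j)
L(D) = -12 (L(D) = 4*(-3) = -12)
(94909 + 491122)*(z + (-218 - 243)*L(-1)) = (94909 + 491122)*(436916 + (-218 - 243)*(-12)) = 586031*(436916 - 461*(-12)) = 586031*(436916 + 5532) = 586031*442448 = 259288243888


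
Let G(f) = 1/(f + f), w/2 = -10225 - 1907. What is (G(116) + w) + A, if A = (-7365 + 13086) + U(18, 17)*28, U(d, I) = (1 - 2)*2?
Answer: -4314967/232 ≈ -18599.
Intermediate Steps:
w = -24264 (w = 2*(-10225 - 1907) = 2*(-12132) = -24264)
G(f) = 1/(2*f)
U(d, I) = -2 (U(d, I) = -1*2 = -2)
A = 5665 (A = (-7365 + 13086) - 2*28 = 5721 - 56 = 5665)
(G(116) + w) + A = ((1/2)/116 - 24264) + 5665 = ((1/2)*(1/116) - 24264) + 5665 = (1/232 - 24264) + 5665 = -5629247/232 + 5665 = -4314967/232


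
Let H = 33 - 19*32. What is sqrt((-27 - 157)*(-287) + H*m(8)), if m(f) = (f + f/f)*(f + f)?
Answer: 2*I*sqrt(7498) ≈ 173.18*I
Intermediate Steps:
m(f) = 2*f*(1 + f) (m(f) = (f + 1)*(2*f) = (1 + f)*(2*f) = 2*f*(1 + f))
H = -575 (H = 33 - 608 = -575)
sqrt((-27 - 157)*(-287) + H*m(8)) = sqrt((-27 - 157)*(-287) - 1150*8*(1 + 8)) = sqrt(-184*(-287) - 1150*8*9) = sqrt(52808 - 575*144) = sqrt(52808 - 82800) = sqrt(-29992) = 2*I*sqrt(7498)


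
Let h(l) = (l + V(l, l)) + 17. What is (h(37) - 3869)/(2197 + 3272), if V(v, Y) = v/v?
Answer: -3814/5469 ≈ -0.69738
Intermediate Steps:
V(v, Y) = 1
h(l) = 18 + l (h(l) = (l + 1) + 17 = (1 + l) + 17 = 18 + l)
(h(37) - 3869)/(2197 + 3272) = ((18 + 37) - 3869)/(2197 + 3272) = (55 - 3869)/5469 = -3814*1/5469 = -3814/5469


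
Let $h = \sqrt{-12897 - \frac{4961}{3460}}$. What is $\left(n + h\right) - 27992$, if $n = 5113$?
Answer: $-22879 + \frac{i \sqrt{38603722565}}{1730} \approx -22879.0 + 113.57 i$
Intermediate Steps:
$h = \frac{i \sqrt{38603722565}}{1730}$ ($h = \sqrt{-12897 - \frac{4961}{3460}} = \sqrt{- \frac{44628581}{3460}} = \frac{i \sqrt{38603722565}}{1730} \approx 113.57 i$)
$\left(n + h\right) - 27992 = \left(5113 + \frac{i \sqrt{38603722565}}{1730}\right) - 27992 = -22879 + \frac{i \sqrt{38603722565}}{1730}$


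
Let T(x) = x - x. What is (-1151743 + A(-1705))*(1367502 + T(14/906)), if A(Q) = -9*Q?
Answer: -1554026537796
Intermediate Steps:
T(x) = 0
(-1151743 + A(-1705))*(1367502 + T(14/906)) = (-1151743 - 9*(-1705))*(1367502 + 0) = (-1151743 + 15345)*1367502 = -1136398*1367502 = -1554026537796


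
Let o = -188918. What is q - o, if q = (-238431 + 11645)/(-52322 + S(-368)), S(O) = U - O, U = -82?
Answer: 4915381917/26018 ≈ 1.8892e+5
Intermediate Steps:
S(O) = -82 - O
q = 113393/26018 (q = (-238431 + 11645)/(-52322 + (-82 - 1*(-368))) = -226786/(-52322 + (-82 + 368)) = -226786/(-52322 + 286) = -226786/(-52036) = -226786*(-1/52036) = 113393/26018 ≈ 4.3583)
q - o = 113393/26018 - 1*(-188918) = 113393/26018 + 188918 = 4915381917/26018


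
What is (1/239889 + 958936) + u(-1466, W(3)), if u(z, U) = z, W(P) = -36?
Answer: 229686520831/239889 ≈ 9.5747e+5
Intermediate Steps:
(1/239889 + 958936) + u(-1466, W(3)) = (1/239889 + 958936) - 1466 = 230038198105/239889 - 1466 = 229686520831/239889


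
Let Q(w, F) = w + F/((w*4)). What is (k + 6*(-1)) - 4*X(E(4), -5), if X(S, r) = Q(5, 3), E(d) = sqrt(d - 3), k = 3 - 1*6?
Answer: -148/5 ≈ -29.600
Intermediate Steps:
k = -3 (k = 3 - 6 = -3)
E(d) = sqrt(-3 + d)
Q(w, F) = w + F/(4*w) (Q(w, F) = w + F/((4*w)) = w + F*(1/(4*w)) = w + F/(4*w))
X(S, r) = 103/20 (X(S, r) = 5 + (1/4)*3/5 = 5 + (1/4)*3*(1/5) = 5 + 3/20 = 103/20)
(k + 6*(-1)) - 4*X(E(4), -5) = (-3 + 6*(-1)) - 4*103/20 = (-3 - 6) - 103/5 = -9 - 103/5 = -148/5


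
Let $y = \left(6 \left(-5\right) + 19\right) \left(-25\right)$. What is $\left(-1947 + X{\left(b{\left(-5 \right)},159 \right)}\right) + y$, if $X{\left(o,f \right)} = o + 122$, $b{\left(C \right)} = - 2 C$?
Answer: $-1540$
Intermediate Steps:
$y = 275$ ($y = \left(-30 + 19\right) \left(-25\right) = \left(-11\right) \left(-25\right) = 275$)
$X{\left(o,f \right)} = 122 + o$
$\left(-1947 + X{\left(b{\left(-5 \right)},159 \right)}\right) + y = \left(-1947 + \left(122 - -10\right)\right) + 275 = \left(-1947 + \left(122 + 10\right)\right) + 275 = \left(-1947 + 132\right) + 275 = -1815 + 275 = -1540$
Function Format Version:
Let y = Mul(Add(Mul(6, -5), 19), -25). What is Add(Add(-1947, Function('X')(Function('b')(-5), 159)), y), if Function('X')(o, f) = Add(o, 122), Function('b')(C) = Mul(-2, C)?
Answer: -1540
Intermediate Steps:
y = 275 (y = Mul(Add(-30, 19), -25) = Mul(-11, -25) = 275)
Function('X')(o, f) = Add(122, o)
Add(Add(-1947, Function('X')(Function('b')(-5), 159)), y) = Add(Add(-1947, Add(122, Mul(-2, -5))), 275) = Add(Add(-1947, Add(122, 10)), 275) = Add(Add(-1947, 132), 275) = Add(-1815, 275) = -1540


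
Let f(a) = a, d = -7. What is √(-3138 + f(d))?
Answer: I*√3145 ≈ 56.08*I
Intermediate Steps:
√(-3138 + f(d)) = √(-3138 - 7) = √(-3145) = I*√3145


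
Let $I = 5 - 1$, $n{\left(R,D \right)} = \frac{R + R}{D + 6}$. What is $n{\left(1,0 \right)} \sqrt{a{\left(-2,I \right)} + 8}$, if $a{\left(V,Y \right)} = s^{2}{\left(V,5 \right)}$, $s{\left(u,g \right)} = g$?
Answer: $\frac{\sqrt{33}}{3} \approx 1.9149$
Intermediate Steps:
$n{\left(R,D \right)} = \frac{2 R}{6 + D}$
$I = 4$
$a{\left(V,Y \right)} = 25$ ($a{\left(V,Y \right)} = 5^{2} = 25$)
$n{\left(1,0 \right)} \sqrt{a{\left(-2,I \right)} + 8} = 2 \cdot 1 \frac{1}{6 + 0} \sqrt{25 + 8} = 2 \cdot 1 \cdot \frac{1}{6} \sqrt{33} = \frac{\sqrt{33}}{3}$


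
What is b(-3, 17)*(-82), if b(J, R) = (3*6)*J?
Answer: 4428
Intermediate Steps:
b(J, R) = 18*J
b(-3, 17)*(-82) = (18*(-3))*(-82) = -54*(-82) = 4428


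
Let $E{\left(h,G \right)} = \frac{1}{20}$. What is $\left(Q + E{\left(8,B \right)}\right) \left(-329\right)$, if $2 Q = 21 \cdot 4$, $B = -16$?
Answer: $- \frac{276689}{20} \approx -13834.0$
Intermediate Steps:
$E{\left(h,G \right)} = \frac{1}{20}$
$Q = 42$ ($Q = \frac{21 \cdot 4}{2} = \frac{1}{2} \cdot 84 = 42$)
$\left(Q + E{\left(8,B \right)}\right) \left(-329\right) = \left(42 + \frac{1}{20}\right) \left(-329\right) = \frac{841}{20} \left(-329\right) = - \frac{276689}{20}$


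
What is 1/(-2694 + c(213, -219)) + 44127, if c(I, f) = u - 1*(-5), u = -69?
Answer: 121702265/2758 ≈ 44127.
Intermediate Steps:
c(I, f) = -64 (c(I, f) = -69 - 1*(-5) = -69 + 5 = -64)
1/(-2694 + c(213, -219)) + 44127 = 1/(-2694 - 64) + 44127 = 1/(-2758) + 44127 = -1/2758 + 44127 = 121702265/2758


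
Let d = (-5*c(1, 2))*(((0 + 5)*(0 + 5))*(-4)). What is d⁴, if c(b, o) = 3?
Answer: 5062500000000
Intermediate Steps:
d = 1500 (d = (-5*3)*(((0 + 5)*(0 + 5))*(-4)) = -15*5*5*(-4) = -375*(-4) = -15*(-100) = 1500)
d⁴ = 1500⁴ = 5062500000000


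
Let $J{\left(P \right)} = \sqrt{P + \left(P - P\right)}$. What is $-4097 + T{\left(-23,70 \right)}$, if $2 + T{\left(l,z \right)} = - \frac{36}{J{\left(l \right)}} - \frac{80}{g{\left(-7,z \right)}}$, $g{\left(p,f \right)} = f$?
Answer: $- \frac{28701}{7} + \frac{36 i \sqrt{23}}{23} \approx -4100.1 + 7.5065 i$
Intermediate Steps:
$J{\left(P \right)} = \sqrt{P}$ ($J{\left(P \right)} = \sqrt{P + 0} = \sqrt{P}$)
$T{\left(l,z \right)} = -2 - \frac{80}{z} - \frac{36}{\sqrt{l}}$ ($T{\left(l,z \right)} = -2 - \left(\frac{36}{\sqrt{l}} + \frac{80}{z}\right) = -2 - \frac{80}{z} - \frac{36}{\sqrt{l}}$)
$-4097 + T{\left(-23,70 \right)} = -4097 - \left(2 + \frac{8}{7} - \frac{36 i \sqrt{23}}{23}\right) = -4097 - \left(\frac{22}{7} + 36 \left(- \frac{1}{23}\right) i \sqrt{23}\right) = -4097 - \left(\frac{22}{7} - \frac{36 i \sqrt{23}}{23}\right) = - \frac{28701}{7} + \frac{36 i \sqrt{23}}{23}$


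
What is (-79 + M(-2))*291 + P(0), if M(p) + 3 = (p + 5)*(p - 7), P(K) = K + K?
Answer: -31719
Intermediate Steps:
P(K) = 2*K
M(p) = -3 + (-7 + p)*(5 + p) (M(p) = -3 + (p + 5)*(p - 7) = -3 + (5 + p)*(-7 + p) = -3 + (-7 + p)*(5 + p))
(-79 + M(-2))*291 + P(0) = (-79 + (-38 + (-2)**2 - 2*(-2)))*291 + 2*0 = (-79 + (-38 + 4 + 4))*291 + 0 = (-79 - 30)*291 + 0 = -109*291 + 0 = -31719 + 0 = -31719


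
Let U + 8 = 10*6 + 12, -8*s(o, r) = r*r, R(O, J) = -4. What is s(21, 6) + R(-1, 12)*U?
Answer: -521/2 ≈ -260.50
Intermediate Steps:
s(o, r) = -r**2/8 (s(o, r) = -r*r/8 = -r**2/8)
U = 64 (U = -8 + (10*6 + 12) = -8 + (60 + 12) = -8 + 72 = 64)
s(21, 6) + R(-1, 12)*U = -1/8*6**2 - 4*64 = -1/8*36 - 256 = -9/2 - 256 = -521/2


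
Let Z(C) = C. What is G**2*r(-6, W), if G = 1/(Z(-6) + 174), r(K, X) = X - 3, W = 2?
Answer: -1/28224 ≈ -3.5431e-5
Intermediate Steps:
r(K, X) = -3 + X
G = 1/168 (G = 1/(-6 + 174) = 1/168 ≈ 0.0059524)
G**2*r(-6, W) = (1/168)**2*(-3 + 2) = (1/28224)*(-1) = -1/28224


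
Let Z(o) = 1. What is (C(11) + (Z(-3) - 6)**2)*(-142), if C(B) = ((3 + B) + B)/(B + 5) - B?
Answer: -17679/8 ≈ -2209.9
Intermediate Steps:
C(B) = -B + (3 + 2*B)/(5 + B) (C(B) = (3 + 2*B)/(5 + B) - B = -B + (3 + 2*B)/(5 + B))
(C(11) + (Z(-3) - 6)**2)*(-142) = ((3 - 1*11**2 - 3*11)/(5 + 11) + (1 - 6)**2)*(-142) = ((3 - 1*121 - 33)/16 + (-5)**2)*(-142) = ((3 - 121 - 33)/16 + 25)*(-142) = ((1/16)*(-151) + 25)*(-142) = (-151/16 + 25)*(-142) = (249/16)*(-142) = -17679/8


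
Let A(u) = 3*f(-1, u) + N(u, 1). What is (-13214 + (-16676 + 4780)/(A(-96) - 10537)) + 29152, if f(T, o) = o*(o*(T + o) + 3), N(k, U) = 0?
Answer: 42925141962/2693257 ≈ 15938.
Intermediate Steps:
f(T, o) = o*(3 + o*(T + o))
A(u) = 3*u*(3 + u² - u) (A(u) = 3*(u*(3 + u² - u)) + 0 = 3*u*(3 + u² - u) + 0 = 3*u*(3 + u² - u))
(-13214 + (-16676 + 4780)/(A(-96) - 10537)) + 29152 = (-13214 + (-16676 + 4780)/(3*(-96)*(3 + (-96)² - 1*(-96)) - 10537)) + 29152 = (-13214 - 11896/(3*(-96)*(3 + 9216 + 96) - 10537)) + 29152 = (-13214 - 11896/(3*(-96)*9315 - 10537)) + 29152 = (-13214 - 11896/(-2682720 - 10537)) + 29152 = (-13214 - 11896/(-2693257)) + 29152 = (-13214 - 11896*(-1/2693257)) + 29152 = (-13214 + 11896/2693257) + 29152 = -35588686102/2693257 + 29152 = 42925141962/2693257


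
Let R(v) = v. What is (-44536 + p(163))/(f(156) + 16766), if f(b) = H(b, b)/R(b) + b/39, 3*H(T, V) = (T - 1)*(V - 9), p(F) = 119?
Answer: -6929052/2623715 ≈ -2.6409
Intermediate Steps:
H(T, V) = (-1 + T)*(-9 + V)/3 (H(T, V) = ((T - 1)*(V - 9))/3 = ((-1 + T)*(-9 + V))/3 = (-1 + T)*(-9 + V)/3)
f(b) = b/39 + (3 - 10*b/3 + b²/3)/b (f(b) = (3 - 3*b - b/3 + b*b/3)/b + b/39 = (3 - 3*b - b/3 + b²/3)/b + b*(1/39) = (3 - 10*b/3 + b²/3)/b + b/39 = b/39 + (3 - 10*b/3 + b²/3)/b)
(-44536 + p(163))/(f(156) + 16766) = (-44536 + 119)/((-10/3 + 3/156 + (14/39)*156) + 16766) = -44417/((-10/3 + 3*(1/156) + 56) + 16766) = -44417/((-10/3 + 1/52 + 56) + 16766) = -44417/(8219/156 + 16766) = -44417/2623715/156 = -44417*156/2623715 = -6929052/2623715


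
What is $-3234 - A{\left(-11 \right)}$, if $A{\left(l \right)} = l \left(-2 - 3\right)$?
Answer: $-3289$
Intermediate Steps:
$A{\left(l \right)} = - 5 l$ ($A{\left(l \right)} = l \left(-5\right) = - 5 l$)
$-3234 - A{\left(-11 \right)} = -3234 - \left(-5\right) \left(-11\right) = -3234 - 55 = -3289$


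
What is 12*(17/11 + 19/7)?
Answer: 3936/77 ≈ 51.117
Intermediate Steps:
12*(17/11 + 19/7) = 12*(328/77) = 3936/77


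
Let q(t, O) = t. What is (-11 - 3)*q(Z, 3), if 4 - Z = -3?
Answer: -98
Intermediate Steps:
Z = 7 (Z = 4 - 1*(-3) = 4 + 3 = 7)
(-11 - 3)*q(Z, 3) = (-11 - 3)*7 = -14*7 = -98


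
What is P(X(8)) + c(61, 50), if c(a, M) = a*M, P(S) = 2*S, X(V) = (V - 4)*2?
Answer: 3066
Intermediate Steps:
X(V) = -8 + 2*V (X(V) = (-4 + V)*2 = -8 + 2*V)
c(a, M) = M*a
P(X(8)) + c(61, 50) = 2*(-8 + 2*8) + 50*61 = 2*(-8 + 16) + 3050 = 2*8 + 3050 = 16 + 3050 = 3066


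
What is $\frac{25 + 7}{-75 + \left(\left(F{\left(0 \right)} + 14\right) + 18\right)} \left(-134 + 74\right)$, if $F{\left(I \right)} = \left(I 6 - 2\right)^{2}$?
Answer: $\frac{640}{13} \approx 49.231$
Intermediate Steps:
$F{\left(I \right)} = \left(-2 + 6 I\right)^{2}$ ($F{\left(I \right)} = \left(6 I - 2\right)^{2} = \left(-2 + 6 I\right)^{2}$)
$\frac{25 + 7}{-75 + \left(\left(F{\left(0 \right)} + 14\right) + 18\right)} \left(-134 + 74\right) = \frac{25 + 7}{-75 + \left(\left(4 \left(-1 + 3 \cdot 0\right)^{2} + 14\right) + 18\right)} \left(-134 + 74\right) = \frac{32}{-75 + \left(\left(4 \left(-1 + 0\right)^{2} + 14\right) + 18\right)} \left(-60\right) = \frac{32}{-75 + \left(\left(4 \left(-1\right)^{2} + 14\right) + 18\right)} \left(-60\right) = \frac{32}{-75 + \left(\left(4 \cdot 1 + 14\right) + 18\right)} \left(-60\right) = \frac{32}{-75 + \left(\left(4 + 14\right) + 18\right)} \left(-60\right) = \frac{32}{-75 + \left(18 + 18\right)} \left(-60\right) = \frac{32}{-75 + 36} \left(-60\right) = \frac{32}{-39} \left(-60\right) = 32 \left(- \frac{1}{39}\right) \left(-60\right) = \left(- \frac{32}{39}\right) \left(-60\right) = \frac{640}{13}$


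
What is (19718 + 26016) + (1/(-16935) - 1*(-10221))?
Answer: 947597924/16935 ≈ 55955.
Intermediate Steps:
(19718 + 26016) + (1/(-16935) - 1*(-10221)) = 45734 + (-1/16935 + 10221) = 45734 + 173092634/16935 = 947597924/16935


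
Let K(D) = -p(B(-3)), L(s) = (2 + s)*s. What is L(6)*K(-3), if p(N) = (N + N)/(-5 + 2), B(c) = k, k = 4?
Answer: 128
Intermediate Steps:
B(c) = 4
L(s) = s*(2 + s)
p(N) = -2*N/3 (p(N) = (2*N)/(-3) = (2*N)*(-⅓) = -2*N/3)
K(D) = 8/3 (K(D) = -(-2)*4/3 = -1*(-8/3) = 8/3)
L(6)*K(-3) = (6*(2 + 6))*(8/3) = (6*8)*(8/3) = 48*(8/3) = 128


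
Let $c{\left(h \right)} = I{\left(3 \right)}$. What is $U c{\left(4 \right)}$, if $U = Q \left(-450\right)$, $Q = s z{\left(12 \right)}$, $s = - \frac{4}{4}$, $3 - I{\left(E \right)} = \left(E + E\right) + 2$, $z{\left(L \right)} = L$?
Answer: $-27000$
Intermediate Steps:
$I{\left(E \right)} = 1 - 2 E$ ($I{\left(E \right)} = 3 - \left(\left(E + E\right) + 2\right) = 3 - \left(2 E + 2\right) = 3 - \left(2 + 2 E\right) = 1 - 2 E$)
$s = -1$ ($s = \left(-4\right) \frac{1}{4} = -1$)
$Q = -12$ ($Q = \left(-1\right) 12 = -12$)
$c{\left(h \right)} = -5$ ($c{\left(h \right)} = 1 - 6 = -5$)
$U = 5400$ ($U = \left(-12\right) \left(-450\right) = 5400$)
$U c{\left(4 \right)} = 5400 \left(-5\right) = -27000$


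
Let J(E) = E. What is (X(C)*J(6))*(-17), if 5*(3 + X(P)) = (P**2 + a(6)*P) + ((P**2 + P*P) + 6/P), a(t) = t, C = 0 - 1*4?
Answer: -153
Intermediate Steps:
C = -4 (C = 0 - 4 = -4)
X(P) = -3 + 3*P**2/5 + 6*P/5 + 6/(5*P) (X(P) = -3 + ((P**2 + 6*P) + ((P**2 + P*P) + 6/P))/5 = -3 + ((P**2 + 6*P) + ((P**2 + P**2) + 6/P))/5 = -3 + ((P**2 + 6*P) + (2*P**2 + 6/P))/5 = -3 + (3*P**2 + 6*P + 6/P)/5 = -3 + (3*P**2/5 + 6*P/5 + 6/(5*P)) = -3 + 3*P**2/5 + 6*P/5 + 6/(5*P))
(X(C)*J(6))*(-17) = (((3/5)*(2 - 4*(-5 + (-4)**2 + 2*(-4)))/(-4))*6)*(-17) = (((3/5)*(-1/4)*(2 - 4*(-5 + 16 - 8)))*6)*(-17) = (((3/5)*(-1/4)*(2 - 4*3))*6)*(-17) = (((3/5)*(-1/4)*(2 - 12))*6)*(-17) = (((3/5)*(-1/4)*(-10))*6)*(-17) = ((3/2)*6)*(-17) = 9*(-17) = -153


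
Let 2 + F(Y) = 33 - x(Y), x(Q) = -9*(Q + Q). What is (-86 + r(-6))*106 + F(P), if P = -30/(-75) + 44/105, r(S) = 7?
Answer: -291489/35 ≈ -8328.3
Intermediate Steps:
x(Q) = -18*Q
P = 86/105 (P = -30*(-1/75) + 44*(1/105) = 2/5 + 44/105 = 86/105 ≈ 0.81905)
F(Y) = 31 + 18*Y (F(Y) = -2 + (33 - (-18)*Y) = -2 + (33 + 18*Y) = 31 + 18*Y)
(-86 + r(-6))*106 + F(P) = (-86 + 7)*106 + (31 + 18*(86/105)) = -79*106 + (31 + 516/35) = -8374 + 1601/35 = -291489/35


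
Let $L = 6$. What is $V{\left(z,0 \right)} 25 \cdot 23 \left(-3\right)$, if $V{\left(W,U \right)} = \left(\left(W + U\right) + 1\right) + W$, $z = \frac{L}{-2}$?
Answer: $8625$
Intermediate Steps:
$z = -3$ ($z = \frac{6}{-2} = 6 \left(- \frac{1}{2}\right) = -3$)
$V{\left(W,U \right)} = 1 + U + 2 W$ ($V{\left(W,U \right)} = \left(\left(U + W\right) + 1\right) + W = \left(1 + U + W\right) + W = 1 + U + 2 W$)
$V{\left(z,0 \right)} 25 \cdot 23 \left(-3\right) = \left(1 + 0 + 2 \left(-3\right)\right) 25 \cdot 23 \left(-3\right) = \left(1 + 0 - 6\right) 575 \left(-3\right) = \left(-5\right) \left(-1725\right) = 8625$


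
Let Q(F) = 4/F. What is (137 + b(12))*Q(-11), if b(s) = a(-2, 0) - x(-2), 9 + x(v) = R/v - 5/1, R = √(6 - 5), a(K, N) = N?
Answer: -606/11 ≈ -55.091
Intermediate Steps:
R = 1 (R = √1 = 1)
x(v) = -14 + 1/v (x(v) = -9 + (1/v - 5/1) = -9 + (1/v - 5*1) = -9 + (1/v - 5) = -9 + (-5 + 1/v) = -14 + 1/v)
b(s) = 29/2 (b(s) = 0 - (-14 + 1/(-2)) = 0 - (-14 - ½) = 0 - 1*(-29/2) = 0 + 29/2 = 29/2)
(137 + b(12))*Q(-11) = (137 + 29/2)*(4/(-11)) = 303*(4*(-1/11))/2 = (303/2)*(-4/11) = -606/11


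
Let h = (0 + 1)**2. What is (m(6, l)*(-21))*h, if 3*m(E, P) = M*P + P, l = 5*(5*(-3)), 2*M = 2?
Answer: 1050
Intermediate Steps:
M = 1 (M = (1/2)*2 = 1)
l = -75 (l = 5*(-15) = -75)
m(E, P) = 2*P/3 (m(E, P) = (1*P + P)/3 = (P + P)/3 = (2*P)/3 = 2*P/3)
h = 1 (h = 1**2 = 1)
(m(6, l)*(-21))*h = (((2/3)*(-75))*(-21))*1 = -50*(-21)*1 = 1050*1 = 1050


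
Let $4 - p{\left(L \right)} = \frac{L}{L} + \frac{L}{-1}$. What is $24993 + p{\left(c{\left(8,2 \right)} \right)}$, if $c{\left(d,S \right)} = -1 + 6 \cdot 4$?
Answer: $25019$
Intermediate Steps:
$c{\left(d,S \right)} = 23$ ($c{\left(d,S \right)} = -1 + 24 = 23$)
$p{\left(L \right)} = 3 + L$ ($p{\left(L \right)} = 4 - \left(\frac{L}{L} + \frac{L}{-1}\right) = 4 - \left(1 + L \left(-1\right)\right) = 4 - \left(1 - L\right) = 4 + \left(-1 + L\right) = 3 + L$)
$24993 + p{\left(c{\left(8,2 \right)} \right)} = 24993 + \left(3 + 23\right) = 24993 + 26 = 25019$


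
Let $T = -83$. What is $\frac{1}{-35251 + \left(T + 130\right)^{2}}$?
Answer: $- \frac{1}{33042} \approx -3.0265 \cdot 10^{-5}$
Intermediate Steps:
$\frac{1}{-35251 + \left(T + 130\right)^{2}} = \frac{1}{-35251 + \left(-83 + 130\right)^{2}} = \frac{1}{-35251 + 47^{2}} = \frac{1}{-35251 + 2209} = \frac{1}{-33042} = - \frac{1}{33042}$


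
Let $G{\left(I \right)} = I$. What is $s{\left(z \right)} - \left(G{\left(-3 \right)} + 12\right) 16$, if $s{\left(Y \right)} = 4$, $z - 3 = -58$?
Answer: $-140$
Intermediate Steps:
$z = -55$ ($z = 3 - 58 = -55$)
$s{\left(z \right)} - \left(G{\left(-3 \right)} + 12\right) 16 = 4 - \left(-3 + 12\right) 16 = 4 - 9 \cdot 16 = 4 - 144 = -140$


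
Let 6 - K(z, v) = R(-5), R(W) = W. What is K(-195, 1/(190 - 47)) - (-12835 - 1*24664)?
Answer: 37510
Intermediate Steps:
K(z, v) = 11 (K(z, v) = 6 - 1*(-5) = 6 + 5 = 11)
K(-195, 1/(190 - 47)) - (-12835 - 1*24664) = 11 - (-12835 - 1*24664) = 11 - (-12835 - 24664) = 11 - 1*(-37499) = 11 + 37499 = 37510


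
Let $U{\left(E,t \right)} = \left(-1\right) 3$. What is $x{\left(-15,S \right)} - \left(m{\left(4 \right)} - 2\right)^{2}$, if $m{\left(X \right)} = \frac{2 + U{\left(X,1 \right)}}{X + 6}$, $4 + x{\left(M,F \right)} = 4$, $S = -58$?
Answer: $- \frac{441}{100} \approx -4.41$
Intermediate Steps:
$x{\left(M,F \right)} = 0$ ($x{\left(M,F \right)} = -4 + 4 = 0$)
$U{\left(E,t \right)} = -3$
$m{\left(X \right)} = - \frac{1}{6 + X}$ ($m{\left(X \right)} = \frac{2 - 3}{X + 6} = - \frac{1}{6 + X}$)
$x{\left(-15,S \right)} - \left(m{\left(4 \right)} - 2\right)^{2} = 0 - \left(- \frac{1}{6 + 4} - 2\right)^{2} = 0 - \left(- \frac{1}{10} - 2\right)^{2} = 0 - \left(- \frac{21}{10}\right)^{2} = 0 - \frac{441}{100} = - \frac{441}{100}$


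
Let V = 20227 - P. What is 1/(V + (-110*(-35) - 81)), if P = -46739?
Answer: 1/70735 ≈ 1.4137e-5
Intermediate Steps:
V = 66966 (V = 20227 - 1*(-46739) = 20227 + 46739 = 66966)
1/(V + (-110*(-35) - 81)) = 1/(66966 + (-110*(-35) - 81)) = 1/(66966 + (3850 - 81)) = 1/(66966 + 3769) = 1/70735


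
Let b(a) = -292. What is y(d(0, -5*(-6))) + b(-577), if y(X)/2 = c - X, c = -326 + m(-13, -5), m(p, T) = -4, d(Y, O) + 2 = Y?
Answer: -948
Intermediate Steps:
d(Y, O) = -2 + Y
c = -330 (c = -326 - 4 = -330)
y(X) = -660 - 2*X (y(X) = 2*(-330 - X) = -660 - 2*X)
y(d(0, -5*(-6))) + b(-577) = (-660 - 2*(-2 + 0)) - 292 = (-660 - 2*(-2)) - 292 = (-660 + 4) - 292 = -656 - 292 = -948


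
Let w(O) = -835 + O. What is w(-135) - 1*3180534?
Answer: -3181504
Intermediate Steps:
w(-135) - 1*3180534 = (-835 - 135) - 1*3180534 = -970 - 3180534 = -3181504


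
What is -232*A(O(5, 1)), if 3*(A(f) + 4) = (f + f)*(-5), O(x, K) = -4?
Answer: -6496/3 ≈ -2165.3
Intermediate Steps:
A(f) = -4 - 10*f/3 (A(f) = -4 + ((f + f)*(-5))/3 = -4 + ((2*f)*(-5))/3 = -4 + (-10*f)/3 = -4 - 10*f/3)
-232*A(O(5, 1)) = -232*(-4 - 10/3*(-4)) = -232*(-4 + 40/3) = -232*28/3 = -6496/3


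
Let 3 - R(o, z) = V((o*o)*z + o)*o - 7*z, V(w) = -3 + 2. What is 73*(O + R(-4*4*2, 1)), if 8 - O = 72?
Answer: -6278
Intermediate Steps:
V(w) = -1
O = -64 (O = 8 - 1*72 = 8 - 72 = -64)
R(o, z) = 3 + o + 7*z (R(o, z) = 3 - (-o - 7*z) = 3 + (o + 7*z) = 3 + o + 7*z)
73*(O + R(-4*4*2, 1)) = 73*(-64 + (3 - 4*4*2 + 7*1)) = 73*(-64 + (3 - 16*2 + 7)) = 73*(-64 + (3 - 32 + 7)) = 73*(-64 - 22) = 73*(-86) = -6278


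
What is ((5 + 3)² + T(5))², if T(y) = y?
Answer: 4761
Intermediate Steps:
((5 + 3)² + T(5))² = ((5 + 3)² + 5)² = (8² + 5)² = (64 + 5)² = 69² = 4761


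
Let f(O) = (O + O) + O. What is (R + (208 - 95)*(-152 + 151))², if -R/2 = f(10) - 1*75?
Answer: 529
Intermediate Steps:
f(O) = 3*O (f(O) = 2*O + O = 3*O)
R = 90 (R = -2*(3*10 - 1*75) = -2*(30 - 75) = -2*(-45) = 90)
(R + (208 - 95)*(-152 + 151))² = (90 + (208 - 95)*(-152 + 151))² = (90 + 113*(-1))² = (90 - 113)² = (-23)² = 529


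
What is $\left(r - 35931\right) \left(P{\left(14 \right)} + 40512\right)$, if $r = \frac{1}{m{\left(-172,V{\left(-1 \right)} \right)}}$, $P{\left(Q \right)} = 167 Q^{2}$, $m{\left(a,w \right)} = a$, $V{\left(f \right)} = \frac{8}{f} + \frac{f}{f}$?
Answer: $- \frac{113164415363}{43} \approx -2.6317 \cdot 10^{9}$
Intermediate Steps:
$V{\left(f \right)} = 1 + \frac{8}{f}$ ($V{\left(f \right)} = \frac{8}{f} + 1 = 1 + \frac{8}{f}$)
$r = - \frac{1}{172}$ ($r = \frac{1}{-172} = - \frac{1}{172} \approx -0.005814$)
$\left(r - 35931\right) \left(P{\left(14 \right)} + 40512\right) = \left(- \frac{1}{172} - 35931\right) \left(167 \cdot 14^{2} + 40512\right) = - \frac{6180133 \left(167 \cdot 196 + 40512\right)}{172} = - \frac{6180133 \left(32732 + 40512\right)}{172} = \left(- \frac{6180133}{172}\right) 73244 = - \frac{113164415363}{43}$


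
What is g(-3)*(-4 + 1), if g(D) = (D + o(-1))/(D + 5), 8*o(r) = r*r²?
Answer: 75/16 ≈ 4.6875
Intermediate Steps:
o(r) = r³/8 (o(r) = (r*r²)/8 = r³/8)
g(D) = (-⅛ + D)/(5 + D) (g(D) = (D + (⅛)*(-1)³)/(D + 5) = (D + (⅛)*(-1))/(5 + D) = (D - ⅛)/(5 + D) = (-⅛ + D)/(5 + D))
g(-3)*(-4 + 1) = ((-⅛ - 3)/(5 - 3))*(-4 + 1) = (-25/8/2)*(-3) = ((½)*(-25/8))*(-3) = -25/16*(-3) = 75/16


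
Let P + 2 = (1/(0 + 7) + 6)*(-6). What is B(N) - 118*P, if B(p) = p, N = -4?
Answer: 32068/7 ≈ 4581.1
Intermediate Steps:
P = -272/7 (P = -2 + (1/(0 + 7) + 6)*(-6) = -2 + (1/7 + 6)*(-6) = -2 + (⅐ + 6)*(-6) = -2 + (43/7)*(-6) = -2 - 258/7 = -272/7 ≈ -38.857)
B(N) - 118*P = -4 - 118*(-272/7) = -4 + 32096/7 = 32068/7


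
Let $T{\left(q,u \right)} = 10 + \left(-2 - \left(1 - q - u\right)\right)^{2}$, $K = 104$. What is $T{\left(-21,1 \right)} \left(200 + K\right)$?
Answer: $163856$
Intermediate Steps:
$T{\left(q,u \right)} = 10 + \left(-3 + q + u\right)^{2}$ ($T{\left(q,u \right)} = 10 + \left(-2 + \left(-1 + q + u\right)\right)^{2} = 10 + \left(-3 + q + u\right)^{2}$)
$T{\left(-21,1 \right)} \left(200 + K\right) = \left(10 + \left(-3 - 21 + 1\right)^{2}\right) \left(200 + 104\right) = \left(10 + \left(-23\right)^{2}\right) 304 = \left(10 + 529\right) 304 = 539 \cdot 304 = 163856$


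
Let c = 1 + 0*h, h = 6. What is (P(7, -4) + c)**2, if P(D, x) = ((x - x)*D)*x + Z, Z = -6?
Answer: 25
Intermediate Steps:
P(D, x) = -6 (P(D, x) = ((x - x)*D)*x - 6 = (0*D)*x - 6 = 0*x - 6 = 0 - 6 = -6)
c = 1 (c = 1 + 0*6 = 1 + 0 = 1)
(P(7, -4) + c)**2 = (-6 + 1)**2 = (-5)**2 = 25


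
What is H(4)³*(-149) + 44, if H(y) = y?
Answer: -9492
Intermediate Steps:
H(4)³*(-149) + 44 = 4³*(-149) + 44 = 64*(-149) + 44 = -9536 + 44 = -9492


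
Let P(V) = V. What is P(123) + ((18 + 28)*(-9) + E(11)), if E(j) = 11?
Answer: -280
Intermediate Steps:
P(123) + ((18 + 28)*(-9) + E(11)) = 123 + ((18 + 28)*(-9) + 11) = 123 + (46*(-9) + 11) = 123 + (-414 + 11) = 123 - 403 = -280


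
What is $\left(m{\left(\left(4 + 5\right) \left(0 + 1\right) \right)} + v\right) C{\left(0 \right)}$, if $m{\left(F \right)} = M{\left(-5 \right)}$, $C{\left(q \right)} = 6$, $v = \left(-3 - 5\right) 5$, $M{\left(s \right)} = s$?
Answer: $-270$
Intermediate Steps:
$v = -40$ ($v = \left(-8\right) 5 = -40$)
$m{\left(F \right)} = -5$
$\left(m{\left(\left(4 + 5\right) \left(0 + 1\right) \right)} + v\right) C{\left(0 \right)} = \left(-5 - 40\right) 6 = \left(-45\right) 6 = -270$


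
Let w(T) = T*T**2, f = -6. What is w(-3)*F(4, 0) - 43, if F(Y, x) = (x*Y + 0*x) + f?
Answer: 119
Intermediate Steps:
F(Y, x) = -6 + Y*x (F(Y, x) = (x*Y + 0*x) - 6 = (Y*x + 0) - 6 = Y*x - 6 = -6 + Y*x)
w(T) = T**3
w(-3)*F(4, 0) - 43 = (-3)**3*(-6 + 4*0) - 43 = -27*(-6 + 0) - 43 = -27*(-6) - 43 = 162 - 43 = 119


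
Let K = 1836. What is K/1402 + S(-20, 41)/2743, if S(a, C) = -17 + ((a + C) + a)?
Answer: 2506858/1922843 ≈ 1.3037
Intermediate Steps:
S(a, C) = -17 + C + 2*a (S(a, C) = -17 + ((C + a) + a) = -17 + (C + 2*a) = -17 + C + 2*a)
K/1402 + S(-20, 41)/2743 = 1836/1402 + (-17 + 41 + 2*(-20))/2743 = 1836*(1/1402) + (-17 + 41 - 40)*(1/2743) = 918/701 - 16*1/2743 = 918/701 - 16/2743 = 2506858/1922843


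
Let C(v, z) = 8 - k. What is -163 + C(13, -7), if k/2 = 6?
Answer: -167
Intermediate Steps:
k = 12 (k = 2*6 = 12)
C(v, z) = -4 (C(v, z) = 8 - 1*12 = 8 - 12 = -4)
-163 + C(13, -7) = -163 - 4 = -167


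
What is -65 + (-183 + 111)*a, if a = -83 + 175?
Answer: -6689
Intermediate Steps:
a = 92
-65 + (-183 + 111)*a = -65 + (-183 + 111)*92 = -65 - 72*92 = -65 - 6624 = -6689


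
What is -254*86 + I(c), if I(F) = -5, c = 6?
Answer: -21849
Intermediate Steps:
-254*86 + I(c) = -254*86 - 5 = -21844 - 5 = -21849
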